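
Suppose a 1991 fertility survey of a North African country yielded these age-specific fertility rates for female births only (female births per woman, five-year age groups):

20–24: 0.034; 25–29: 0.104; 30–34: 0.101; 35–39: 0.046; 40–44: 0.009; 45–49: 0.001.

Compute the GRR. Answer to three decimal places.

1.475

Sum of female ASFRs = 0.034 + 0.104 + 0.101 + 0.046 + 0.009 + 0.001 = 0.295
GRR = 5 × 0.295 = 1.475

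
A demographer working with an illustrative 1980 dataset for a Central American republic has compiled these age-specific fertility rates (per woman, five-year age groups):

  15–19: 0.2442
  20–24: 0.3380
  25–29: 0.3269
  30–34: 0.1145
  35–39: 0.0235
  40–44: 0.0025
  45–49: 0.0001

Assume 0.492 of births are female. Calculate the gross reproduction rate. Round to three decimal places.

Proportion female at birth = 0.492.
Sum of ASFRs = 0.2442 + 0.3380 + 0.3269 + 0.1145 + 0.0235 + 0.0025 + 0.0001 = 1.0497
TFR = 5 × 1.0497 = 5.2485
GRR = 0.492 × 5.2485 = 2.58226

2.582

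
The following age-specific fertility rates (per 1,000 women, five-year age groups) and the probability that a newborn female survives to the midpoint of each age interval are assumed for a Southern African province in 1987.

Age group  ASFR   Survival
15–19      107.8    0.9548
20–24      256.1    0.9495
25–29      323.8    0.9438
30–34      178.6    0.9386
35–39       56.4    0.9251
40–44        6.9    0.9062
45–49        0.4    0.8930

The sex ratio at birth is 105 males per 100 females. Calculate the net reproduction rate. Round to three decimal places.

2.142

Proportion female at birth = 100 / (100 + 105) = 0.48780.
Per-age-group product (5 × ASFR × survival probability):
  15–19: 5 × 107.8/1000 × 0.9548 = 0.51464
  20–24: 5 × 256.1/1000 × 0.9495 = 1.21583
  25–29: 5 × 323.8/1000 × 0.9438 = 1.52801
  30–34: 5 × 178.6/1000 × 0.9386 = 0.83817
  35–39: 5 × 56.4/1000 × 0.9251 = 0.26088
  40–44: 5 × 6.9/1000 × 0.9062 = 0.03126
  45–49: 5 × 0.4/1000 × 0.8930 = 0.00179
Sum = 4.39058
NRR = 0.48780 × 4.39058 = 2.14172
An NRR exceeding 1 indicates intrinsic growth under these rates.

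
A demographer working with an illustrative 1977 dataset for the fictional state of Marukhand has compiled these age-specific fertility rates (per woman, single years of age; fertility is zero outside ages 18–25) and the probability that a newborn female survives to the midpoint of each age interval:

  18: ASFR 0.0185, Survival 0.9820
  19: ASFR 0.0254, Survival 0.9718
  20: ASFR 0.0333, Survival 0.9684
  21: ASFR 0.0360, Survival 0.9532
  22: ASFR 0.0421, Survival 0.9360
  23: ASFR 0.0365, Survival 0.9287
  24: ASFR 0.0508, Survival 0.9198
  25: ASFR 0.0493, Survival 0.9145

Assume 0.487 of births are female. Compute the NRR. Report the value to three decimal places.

Proportion female at birth = 0.487.
Survival-weighted fertility by age (1·fₓ·Sₓ):
  18: 1 × 0.0185 × 0.9820 = 0.01817
  19: 1 × 0.0254 × 0.9718 = 0.02468
  20: 1 × 0.0333 × 0.9684 = 0.03225
  21: 1 × 0.0360 × 0.9532 = 0.03432
  22: 1 × 0.0421 × 0.9360 = 0.03941
  23: 1 × 0.0365 × 0.9287 = 0.03390
  24: 1 × 0.0508 × 0.9198 = 0.04673
  25: 1 × 0.0493 × 0.9145 = 0.04508
Sum = 0.27454
NRR = 0.487 × 0.27454 = 0.13370

0.134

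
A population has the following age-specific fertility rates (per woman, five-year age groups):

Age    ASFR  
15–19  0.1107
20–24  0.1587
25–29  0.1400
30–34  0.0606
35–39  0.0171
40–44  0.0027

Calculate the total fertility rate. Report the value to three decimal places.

Sum of ASFRs = 0.1107 + 0.1587 + 0.1400 + 0.0606 + 0.0171 + 0.0027 = 0.4898
TFR = 5 × 0.4898 = 2.449

2.449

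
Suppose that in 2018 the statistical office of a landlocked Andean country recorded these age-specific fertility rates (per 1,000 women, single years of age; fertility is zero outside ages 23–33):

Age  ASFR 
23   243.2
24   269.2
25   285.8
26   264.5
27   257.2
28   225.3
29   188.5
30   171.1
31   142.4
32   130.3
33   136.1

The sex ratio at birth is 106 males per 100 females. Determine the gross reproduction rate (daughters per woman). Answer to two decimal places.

Proportion female at birth = 100 / (100 + 106) = 0.48544.
Sum of ASFRs = 243.2 + 269.2 + 285.8 + 264.5 + 257.2 + 225.3 + 188.5 + 171.1 + 142.4 + 130.3 + 136.1 = 2313.6
TFR = 2313.6 / 1000 = 2.3136
GRR = 0.48544 × 2.3136 = 1.12311

1.12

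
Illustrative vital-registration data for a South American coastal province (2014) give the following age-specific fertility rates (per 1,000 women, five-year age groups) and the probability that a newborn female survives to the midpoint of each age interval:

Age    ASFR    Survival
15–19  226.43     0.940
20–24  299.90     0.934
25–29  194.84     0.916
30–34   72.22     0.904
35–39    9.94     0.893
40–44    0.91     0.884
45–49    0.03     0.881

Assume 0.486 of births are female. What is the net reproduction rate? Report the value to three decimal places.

1.814

Proportion female at birth = 0.486.
Weighting each age-specific rate by interval width and survival:
  15–19: 5 × 226.43/1000 × 0.940 = 1.06422
  20–24: 5 × 299.90/1000 × 0.934 = 1.40053
  25–29: 5 × 194.84/1000 × 0.916 = 0.89237
  30–34: 5 × 72.22/1000 × 0.904 = 0.32643
  35–39: 5 × 9.94/1000 × 0.893 = 0.04438
  40–44: 5 × 0.91/1000 × 0.884 = 0.00402
  45–49: 5 × 0.03/1000 × 0.881 = 0.00013
Sum = 3.73208
NRR = 0.486 × 3.73208 = 1.81379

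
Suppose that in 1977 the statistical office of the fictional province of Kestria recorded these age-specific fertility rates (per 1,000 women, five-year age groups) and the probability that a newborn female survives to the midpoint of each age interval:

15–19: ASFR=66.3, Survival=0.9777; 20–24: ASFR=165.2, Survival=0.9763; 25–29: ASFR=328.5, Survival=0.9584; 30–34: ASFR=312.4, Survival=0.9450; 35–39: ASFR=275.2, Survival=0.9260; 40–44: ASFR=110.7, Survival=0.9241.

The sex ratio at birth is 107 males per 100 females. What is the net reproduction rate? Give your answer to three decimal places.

2.882

Proportion female at birth = 100 / (100 + 107) = 0.48309.
Survival-weighted fertility by age (5·fₓ·Sₓ):
  15–19: 5 × 66.3/1000 × 0.9777 = 0.32411
  20–24: 5 × 165.2/1000 × 0.9763 = 0.80642
  25–29: 5 × 328.5/1000 × 0.9584 = 1.57417
  30–34: 5 × 312.4/1000 × 0.9450 = 1.47609
  35–39: 5 × 275.2/1000 × 0.9260 = 1.27418
  40–44: 5 × 110.7/1000 × 0.9241 = 0.51149
Sum = 5.96646
NRR = 0.48309 × 5.96646 = 2.88234
An NRR exceeding 1 indicates intrinsic growth under these rates.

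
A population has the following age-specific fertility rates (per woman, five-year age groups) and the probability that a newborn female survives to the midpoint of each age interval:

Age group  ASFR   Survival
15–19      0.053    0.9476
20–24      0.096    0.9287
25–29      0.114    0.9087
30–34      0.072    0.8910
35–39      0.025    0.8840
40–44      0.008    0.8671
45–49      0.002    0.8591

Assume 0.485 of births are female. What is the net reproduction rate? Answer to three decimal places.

Proportion female at birth = 0.485.
Survival-weighted fertility by age (5·fₓ·Sₓ):
  15–19: 5 × 0.053 × 0.9476 = 0.25111
  20–24: 5 × 0.096 × 0.9287 = 0.44578
  25–29: 5 × 0.114 × 0.9087 = 0.51796
  30–34: 5 × 0.072 × 0.8910 = 0.32076
  35–39: 5 × 0.025 × 0.8840 = 0.11050
  40–44: 5 × 0.008 × 0.8671 = 0.03468
  45–49: 5 × 0.002 × 0.8591 = 0.00859
Sum = 1.68938
NRR = 0.485 × 1.68938 = 0.81935

0.819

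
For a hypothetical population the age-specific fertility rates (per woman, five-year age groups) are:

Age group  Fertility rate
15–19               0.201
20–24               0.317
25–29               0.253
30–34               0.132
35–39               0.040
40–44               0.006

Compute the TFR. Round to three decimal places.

Sum of ASFRs = 0.201 + 0.317 + 0.253 + 0.132 + 0.040 + 0.006 = 0.949
TFR = 5 × 0.949 = 4.745

4.745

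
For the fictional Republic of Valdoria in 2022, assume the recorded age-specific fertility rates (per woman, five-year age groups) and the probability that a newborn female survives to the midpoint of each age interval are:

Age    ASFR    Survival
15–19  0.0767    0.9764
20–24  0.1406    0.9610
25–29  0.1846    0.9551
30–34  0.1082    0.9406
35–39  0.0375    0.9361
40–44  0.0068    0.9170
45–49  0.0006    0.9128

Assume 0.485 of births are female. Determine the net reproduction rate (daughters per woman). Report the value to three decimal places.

1.285

Proportion female at birth = 0.485.
Survival-weighted fertility by age (5·fₓ·Sₓ):
  15–19: 5 × 0.0767 × 0.9764 = 0.37445
  20–24: 5 × 0.1406 × 0.9610 = 0.67558
  25–29: 5 × 0.1846 × 0.9551 = 0.88156
  30–34: 5 × 0.1082 × 0.9406 = 0.50886
  35–39: 5 × 0.0375 × 0.9361 = 0.17552
  40–44: 5 × 0.0068 × 0.9170 = 0.03118
  45–49: 5 × 0.0006 × 0.9128 = 0.00274
Sum = 2.64989
NRR = 0.485 × 2.64989 = 1.28520
NRR > 1, so each generation more than replaces itself.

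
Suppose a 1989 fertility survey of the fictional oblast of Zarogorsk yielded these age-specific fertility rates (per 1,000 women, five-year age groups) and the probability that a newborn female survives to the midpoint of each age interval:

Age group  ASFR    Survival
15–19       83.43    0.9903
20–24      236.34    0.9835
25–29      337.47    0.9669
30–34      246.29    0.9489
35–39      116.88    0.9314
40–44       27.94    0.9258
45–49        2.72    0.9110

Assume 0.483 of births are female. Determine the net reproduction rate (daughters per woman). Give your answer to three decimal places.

Proportion female at birth = 0.483.
Per-age-group product (5 × ASFR × survival probability):
  15–19: 5 × 83.43/1000 × 0.9903 = 0.41310
  20–24: 5 × 236.34/1000 × 0.9835 = 1.16220
  25–29: 5 × 337.47/1000 × 0.9669 = 1.63150
  30–34: 5 × 246.29/1000 × 0.9489 = 1.16852
  35–39: 5 × 116.88/1000 × 0.9314 = 0.54431
  40–44: 5 × 27.94/1000 × 0.9258 = 0.12933
  45–49: 5 × 2.72/1000 × 0.9110 = 0.01239
Sum = 5.06135
NRR = 0.483 × 5.06135 = 2.44463
An NRR exceeding 1 indicates intrinsic growth under these rates.

2.445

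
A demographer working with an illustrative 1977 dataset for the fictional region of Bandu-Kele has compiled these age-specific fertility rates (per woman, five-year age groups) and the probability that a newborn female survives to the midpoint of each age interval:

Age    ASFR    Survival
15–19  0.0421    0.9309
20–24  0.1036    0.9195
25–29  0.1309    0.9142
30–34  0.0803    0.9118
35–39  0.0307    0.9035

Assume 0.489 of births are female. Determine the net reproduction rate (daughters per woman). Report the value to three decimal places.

0.868

Proportion female at birth = 0.489.
Weighting each age-specific rate by interval width and survival:
  15–19: 5 × 0.0421 × 0.9309 = 0.19595
  20–24: 5 × 0.1036 × 0.9195 = 0.47630
  25–29: 5 × 0.1309 × 0.9142 = 0.59834
  30–34: 5 × 0.0803 × 0.9118 = 0.36609
  35–39: 5 × 0.0307 × 0.9035 = 0.13869
Sum = 1.77537
NRR = 0.489 × 1.77537 = 0.86816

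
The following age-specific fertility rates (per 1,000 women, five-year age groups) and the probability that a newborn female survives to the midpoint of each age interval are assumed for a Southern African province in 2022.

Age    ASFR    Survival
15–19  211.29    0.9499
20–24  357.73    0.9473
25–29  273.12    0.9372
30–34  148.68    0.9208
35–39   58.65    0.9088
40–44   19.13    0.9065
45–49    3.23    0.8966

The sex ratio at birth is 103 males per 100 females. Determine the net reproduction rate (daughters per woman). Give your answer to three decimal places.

2.478

Proportion female at birth = 100 / (100 + 103) = 0.49261.
Per-age-group product (5 × ASFR × survival probability):
  15–19: 5 × 211.29/1000 × 0.9499 = 1.00352
  20–24: 5 × 357.73/1000 × 0.9473 = 1.69439
  25–29: 5 × 273.12/1000 × 0.9372 = 1.27984
  30–34: 5 × 148.68/1000 × 0.9208 = 0.68452
  35–39: 5 × 58.65/1000 × 0.9088 = 0.26651
  40–44: 5 × 19.13/1000 × 0.9065 = 0.08671
  45–49: 5 × 3.23/1000 × 0.8966 = 0.01448
Sum = 5.02997
NRR = 0.49261 × 5.02997 = 2.47781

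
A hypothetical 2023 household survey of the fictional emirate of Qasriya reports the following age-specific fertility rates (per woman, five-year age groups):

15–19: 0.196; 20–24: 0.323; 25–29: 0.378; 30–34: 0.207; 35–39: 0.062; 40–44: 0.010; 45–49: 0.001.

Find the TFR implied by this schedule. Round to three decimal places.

5.885

Sum of ASFRs = 0.196 + 0.323 + 0.378 + 0.207 + 0.062 + 0.010 + 0.001 = 1.177
TFR = 5 × 1.177 = 5.885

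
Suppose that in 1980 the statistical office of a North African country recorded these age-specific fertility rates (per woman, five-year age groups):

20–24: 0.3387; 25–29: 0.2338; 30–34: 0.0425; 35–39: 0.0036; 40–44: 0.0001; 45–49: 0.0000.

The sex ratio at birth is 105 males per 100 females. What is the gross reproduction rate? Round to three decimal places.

Proportion female at birth = 100 / (100 + 105) = 0.48780.
Sum of ASFRs = 0.3387 + 0.2338 + 0.0425 + 0.0036 + 0.0001 + 0.0000 = 0.6187
TFR = 5 × 0.6187 = 3.0935
GRR = 0.48780 × 3.0935 = 1.50901

1.509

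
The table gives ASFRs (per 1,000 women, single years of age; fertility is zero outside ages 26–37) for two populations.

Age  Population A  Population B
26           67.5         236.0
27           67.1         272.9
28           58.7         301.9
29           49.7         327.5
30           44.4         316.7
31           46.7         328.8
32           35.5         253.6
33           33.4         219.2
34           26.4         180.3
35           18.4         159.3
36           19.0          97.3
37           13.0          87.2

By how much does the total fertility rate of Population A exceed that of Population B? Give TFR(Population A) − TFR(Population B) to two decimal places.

-2.30

Population A:
  Sum of ASFRs = 67.5 + 67.1 + 58.7 + 49.7 + 44.4 + 46.7 + 35.5 + 33.4 + 26.4 + 18.4 + 19.0 + 13.0 = 479.8
  TFR = 479.8 / 1000 = 0.4798
Population B:
  Sum of ASFRs = 236.0 + 272.9 + 301.9 + 327.5 + 316.7 + 328.8 + 253.6 + 219.2 + 180.3 + 159.3 + 97.3 + 87.2 = 2780.7
  TFR = 2780.7 / 1000 = 2.7807
Difference = 0.4798 − 2.7807 = -2.3009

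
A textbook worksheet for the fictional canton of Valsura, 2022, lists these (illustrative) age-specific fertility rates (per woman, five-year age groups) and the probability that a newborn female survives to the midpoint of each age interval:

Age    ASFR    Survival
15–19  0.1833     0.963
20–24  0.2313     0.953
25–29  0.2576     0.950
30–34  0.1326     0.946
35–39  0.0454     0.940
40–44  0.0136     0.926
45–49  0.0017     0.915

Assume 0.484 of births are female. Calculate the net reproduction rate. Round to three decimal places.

Proportion female at birth = 0.484.
Each age group contributes 5 × ASFR × survival:
  15–19: 5 × 0.1833 × 0.963 = 0.88259
  20–24: 5 × 0.2313 × 0.953 = 1.10214
  25–29: 5 × 0.2576 × 0.950 = 1.22360
  30–34: 5 × 0.1326 × 0.946 = 0.62720
  35–39: 5 × 0.0454 × 0.940 = 0.21338
  40–44: 5 × 0.0136 × 0.926 = 0.06297
  45–49: 5 × 0.0017 × 0.915 = 0.00778
Sum = 4.11966
NRR = 0.484 × 4.11966 = 1.99392
NRR > 1, so each generation more than replaces itself.

1.994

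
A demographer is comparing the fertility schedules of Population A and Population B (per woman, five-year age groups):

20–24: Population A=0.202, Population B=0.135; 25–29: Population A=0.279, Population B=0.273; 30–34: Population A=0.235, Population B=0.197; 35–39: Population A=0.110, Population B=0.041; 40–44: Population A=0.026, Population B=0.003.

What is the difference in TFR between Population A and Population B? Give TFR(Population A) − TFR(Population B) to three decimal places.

Population A:
  Sum of ASFRs = 0.202 + 0.279 + 0.235 + 0.110 + 0.026 = 0.852
  TFR = 5 × 0.852 = 4.26
Population B:
  Sum of ASFRs = 0.135 + 0.273 + 0.197 + 0.041 + 0.003 = 0.649
  TFR = 5 × 0.649 = 3.245
Difference = 4.26 − 3.245 = 1.015

1.015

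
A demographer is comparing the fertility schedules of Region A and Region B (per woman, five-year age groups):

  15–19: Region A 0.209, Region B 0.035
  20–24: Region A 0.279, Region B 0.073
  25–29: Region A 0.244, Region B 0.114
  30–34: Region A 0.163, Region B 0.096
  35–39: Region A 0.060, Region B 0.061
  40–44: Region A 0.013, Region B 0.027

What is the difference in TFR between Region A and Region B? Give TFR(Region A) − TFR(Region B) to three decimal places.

Region A:
  Sum of ASFRs = 0.209 + 0.279 + 0.244 + 0.163 + 0.060 + 0.013 = 0.968
  TFR = 5 × 0.968 = 4.84
Region B:
  Sum of ASFRs = 0.035 + 0.073 + 0.114 + 0.096 + 0.061 + 0.027 = 0.406
  TFR = 5 × 0.406 = 2.03
Difference = 4.84 − 2.03 = 2.81

2.810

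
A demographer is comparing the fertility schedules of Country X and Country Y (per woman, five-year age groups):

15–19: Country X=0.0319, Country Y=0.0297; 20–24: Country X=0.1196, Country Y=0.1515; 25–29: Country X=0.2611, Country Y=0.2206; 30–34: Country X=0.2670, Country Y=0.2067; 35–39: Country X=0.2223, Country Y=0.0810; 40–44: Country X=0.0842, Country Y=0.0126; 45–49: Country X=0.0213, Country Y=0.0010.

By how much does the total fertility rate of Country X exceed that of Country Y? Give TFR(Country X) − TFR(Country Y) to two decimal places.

1.52

Country X:
  Sum of ASFRs = 0.0319 + 0.1196 + 0.2611 + 0.2670 + 0.2223 + 0.0842 + 0.0213 = 1.0074
  TFR = 5 × 1.0074 = 5.037
Country Y:
  Sum of ASFRs = 0.0297 + 0.1515 + 0.2206 + 0.2067 + 0.0810 + 0.0126 + 0.0010 = 0.7031
  TFR = 5 × 0.7031 = 3.5155
Difference = 5.037 − 3.5155 = 1.5215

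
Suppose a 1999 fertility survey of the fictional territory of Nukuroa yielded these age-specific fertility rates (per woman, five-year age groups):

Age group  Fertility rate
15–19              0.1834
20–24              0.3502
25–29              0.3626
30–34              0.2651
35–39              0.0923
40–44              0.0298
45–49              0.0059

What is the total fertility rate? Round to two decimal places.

Sum of ASFRs = 0.1834 + 0.3502 + 0.3626 + 0.2651 + 0.0923 + 0.0298 + 0.0059 = 1.2893
TFR = 5 × 1.2893 = 6.4465

6.45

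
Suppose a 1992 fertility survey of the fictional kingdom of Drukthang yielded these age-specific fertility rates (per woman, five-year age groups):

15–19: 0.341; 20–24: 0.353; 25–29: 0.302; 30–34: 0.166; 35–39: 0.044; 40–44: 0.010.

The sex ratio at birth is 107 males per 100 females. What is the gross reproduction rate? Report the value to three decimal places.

Proportion female at birth = 100 / (100 + 107) = 0.48309.
Sum of ASFRs = 0.341 + 0.353 + 0.302 + 0.166 + 0.044 + 0.010 = 1.216
TFR = 5 × 1.216 = 6.08
GRR = 0.48309 × 6.08 = 2.93719

2.937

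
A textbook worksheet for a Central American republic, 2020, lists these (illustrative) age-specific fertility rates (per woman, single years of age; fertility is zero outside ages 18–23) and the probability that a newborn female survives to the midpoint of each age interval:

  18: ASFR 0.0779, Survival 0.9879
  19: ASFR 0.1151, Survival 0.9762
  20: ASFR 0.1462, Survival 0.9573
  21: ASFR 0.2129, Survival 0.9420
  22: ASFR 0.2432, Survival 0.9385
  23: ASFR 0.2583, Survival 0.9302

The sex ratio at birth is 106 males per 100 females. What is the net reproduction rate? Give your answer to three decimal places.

Proportion female at birth = 100 / (100 + 106) = 0.48544.
Each age group contributes 1 × ASFR × survival:
  18: 1 × 0.0779 × 0.9879 = 0.07696
  19: 1 × 0.1151 × 0.9762 = 0.11236
  20: 1 × 0.1462 × 0.9573 = 0.13996
  21: 1 × 0.2129 × 0.9420 = 0.20055
  22: 1 × 0.2432 × 0.9385 = 0.22824
  23: 1 × 0.2583 × 0.9302 = 0.24027
Sum = 0.99834
NRR = 0.48544 × 0.99834 = 0.48463
An NRR under 1 implies long-run decline under these rates.

0.485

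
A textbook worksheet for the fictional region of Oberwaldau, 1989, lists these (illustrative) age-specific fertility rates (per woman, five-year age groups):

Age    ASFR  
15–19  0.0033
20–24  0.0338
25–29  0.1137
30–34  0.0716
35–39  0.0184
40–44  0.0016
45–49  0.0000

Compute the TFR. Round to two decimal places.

1.21

Sum of ASFRs = 0.0033 + 0.0338 + 0.1137 + 0.0716 + 0.0184 + 0.0016 + 0.0000 = 0.2424
TFR = 5 × 0.2424 = 1.212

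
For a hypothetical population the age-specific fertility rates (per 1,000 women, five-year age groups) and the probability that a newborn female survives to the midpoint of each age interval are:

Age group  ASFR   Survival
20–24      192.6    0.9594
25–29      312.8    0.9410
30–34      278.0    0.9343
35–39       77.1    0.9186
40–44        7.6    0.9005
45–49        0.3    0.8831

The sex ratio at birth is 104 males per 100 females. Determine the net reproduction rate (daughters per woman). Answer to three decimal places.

Proportion female at birth = 100 / (100 + 104) = 0.49020.
Weighting each age-specific rate by interval width and survival:
  20–24: 5 × 192.6/1000 × 0.9594 = 0.92390
  25–29: 5 × 312.8/1000 × 0.9410 = 1.47172
  30–34: 5 × 278.0/1000 × 0.9343 = 1.29868
  35–39: 5 × 77.1/1000 × 0.9186 = 0.35412
  40–44: 5 × 7.6/1000 × 0.9005 = 0.03422
  45–49: 5 × 0.3/1000 × 0.8831 = 0.00132
Sum = 4.08396
NRR = 0.49020 × 4.08396 = 2.00196
With NRR above 1 the population is above replacement fertility.

2.002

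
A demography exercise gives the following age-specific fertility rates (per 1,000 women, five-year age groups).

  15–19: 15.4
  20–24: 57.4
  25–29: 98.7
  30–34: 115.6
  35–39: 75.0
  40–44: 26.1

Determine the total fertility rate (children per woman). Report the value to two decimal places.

1.94

Sum of ASFRs = 15.4 + 57.4 + 98.7 + 115.6 + 75.0 + 26.1 = 388.2
TFR = 5 × 388.2 / 1000 = 1.941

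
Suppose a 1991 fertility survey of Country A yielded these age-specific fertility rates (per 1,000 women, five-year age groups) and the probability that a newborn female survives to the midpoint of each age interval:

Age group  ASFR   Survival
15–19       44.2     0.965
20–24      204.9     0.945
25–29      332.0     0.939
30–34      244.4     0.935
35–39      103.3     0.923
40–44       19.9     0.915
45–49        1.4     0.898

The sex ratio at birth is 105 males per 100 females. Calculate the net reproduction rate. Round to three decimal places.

Proportion female at birth = 100 / (100 + 105) = 0.48780.
Each age group contributes 5 × ASFR × survival:
  15–19: 5 × 44.2/1000 × 0.965 = 0.21327
  20–24: 5 × 204.9/1000 × 0.945 = 0.96815
  25–29: 5 × 332.0/1000 × 0.939 = 1.55874
  30–34: 5 × 244.4/1000 × 0.935 = 1.14257
  35–39: 5 × 103.3/1000 × 0.923 = 0.47673
  40–44: 5 × 19.9/1000 × 0.915 = 0.09104
  45–49: 5 × 1.4/1000 × 0.898 = 0.00629
Sum = 4.45679
NRR = 0.48780 × 4.45679 = 2.17402
With NRR above 1 the population is above replacement fertility.

2.174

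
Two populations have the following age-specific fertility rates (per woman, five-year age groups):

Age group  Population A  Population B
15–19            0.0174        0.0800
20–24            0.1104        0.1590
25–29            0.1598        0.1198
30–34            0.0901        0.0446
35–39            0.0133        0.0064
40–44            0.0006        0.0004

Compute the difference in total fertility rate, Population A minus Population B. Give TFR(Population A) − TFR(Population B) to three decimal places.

Population A:
  Sum of ASFRs = 0.0174 + 0.1104 + 0.1598 + 0.0901 + 0.0133 + 0.0006 = 0.3916
  TFR = 5 × 0.3916 = 1.958
Population B:
  Sum of ASFRs = 0.0800 + 0.1590 + 0.1198 + 0.0446 + 0.0064 + 0.0004 = 0.4102
  TFR = 5 × 0.4102 = 2.051
Difference = 1.958 − 2.051 = -0.093

-0.093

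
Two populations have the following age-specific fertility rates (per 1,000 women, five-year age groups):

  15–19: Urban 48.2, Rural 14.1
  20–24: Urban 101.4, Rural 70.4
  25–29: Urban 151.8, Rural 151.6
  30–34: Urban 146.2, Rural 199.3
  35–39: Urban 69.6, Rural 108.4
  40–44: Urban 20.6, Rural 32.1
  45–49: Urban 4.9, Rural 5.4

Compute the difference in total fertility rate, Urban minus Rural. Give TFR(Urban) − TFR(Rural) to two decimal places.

Urban:
  Sum of ASFRs = 48.2 + 101.4 + 151.8 + 146.2 + 69.6 + 20.6 + 4.9 = 542.7
  TFR = 5 × 542.7 / 1000 = 2.7135
Rural:
  Sum of ASFRs = 14.1 + 70.4 + 151.6 + 199.3 + 108.4 + 32.1 + 5.4 = 581.3
  TFR = 5 × 581.3 / 1000 = 2.9065
Difference = 2.7135 − 2.9065 = -0.193

-0.19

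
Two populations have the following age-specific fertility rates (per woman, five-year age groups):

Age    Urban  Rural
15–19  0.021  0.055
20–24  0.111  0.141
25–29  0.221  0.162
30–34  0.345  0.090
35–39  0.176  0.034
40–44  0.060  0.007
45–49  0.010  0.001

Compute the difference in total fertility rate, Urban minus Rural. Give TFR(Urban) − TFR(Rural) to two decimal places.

Urban:
  Sum of ASFRs = 0.021 + 0.111 + 0.221 + 0.345 + 0.176 + 0.060 + 0.010 = 0.944
  TFR = 5 × 0.944 = 4.72
Rural:
  Sum of ASFRs = 0.055 + 0.141 + 0.162 + 0.090 + 0.034 + 0.007 + 0.001 = 0.490
  TFR = 5 × 0.490 = 2.45
Difference = 4.72 − 2.45 = 2.27

2.27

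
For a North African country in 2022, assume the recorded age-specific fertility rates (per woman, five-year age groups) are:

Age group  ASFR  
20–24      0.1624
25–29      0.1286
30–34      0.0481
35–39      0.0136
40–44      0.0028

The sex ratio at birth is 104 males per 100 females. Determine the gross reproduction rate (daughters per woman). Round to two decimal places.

0.87

Proportion female at birth = 100 / (100 + 104) = 0.49020.
Sum of ASFRs = 0.1624 + 0.1286 + 0.0481 + 0.0136 + 0.0028 = 0.3555
TFR = 5 × 0.3555 = 1.7775
GRR = 0.49020 × 1.7775 = 0.87133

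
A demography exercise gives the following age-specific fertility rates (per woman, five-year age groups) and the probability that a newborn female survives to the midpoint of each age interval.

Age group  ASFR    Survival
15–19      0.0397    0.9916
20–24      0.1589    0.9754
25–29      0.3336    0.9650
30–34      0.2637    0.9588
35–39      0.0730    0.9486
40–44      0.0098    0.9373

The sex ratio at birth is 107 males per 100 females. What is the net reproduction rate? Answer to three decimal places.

2.047

Proportion female at birth = 100 / (100 + 107) = 0.48309.
Per-age-group product (5 × ASFR × survival probability):
  15–19: 5 × 0.0397 × 0.9916 = 0.19683
  20–24: 5 × 0.1589 × 0.9754 = 0.77496
  25–29: 5 × 0.3336 × 0.9650 = 1.60962
  30–34: 5 × 0.2637 × 0.9588 = 1.26418
  35–39: 5 × 0.0730 × 0.9486 = 0.34624
  40–44: 5 × 0.0098 × 0.9373 = 0.04593
Sum = 4.23776
NRR = 0.48309 × 4.23776 = 2.04722
NRR > 1, so each generation more than replaces itself.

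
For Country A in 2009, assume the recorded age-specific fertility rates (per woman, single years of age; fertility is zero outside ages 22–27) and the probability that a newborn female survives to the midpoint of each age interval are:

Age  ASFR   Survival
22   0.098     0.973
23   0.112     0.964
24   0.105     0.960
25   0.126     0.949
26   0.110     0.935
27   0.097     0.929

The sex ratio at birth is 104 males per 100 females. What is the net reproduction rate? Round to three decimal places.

0.302

Proportion female at birth = 100 / (100 + 104) = 0.49020.
Weighting each age-specific rate by interval width and survival:
  22: 1 × 0.098 × 0.973 = 0.09535
  23: 1 × 0.112 × 0.964 = 0.10797
  24: 1 × 0.105 × 0.960 = 0.10080
  25: 1 × 0.126 × 0.949 = 0.11957
  26: 1 × 0.110 × 0.935 = 0.10285
  27: 1 × 0.097 × 0.929 = 0.09011
Sum = 0.61665
NRR = 0.49020 × 0.61665 = 0.30228
With NRR below 1 the population is below replacement fertility.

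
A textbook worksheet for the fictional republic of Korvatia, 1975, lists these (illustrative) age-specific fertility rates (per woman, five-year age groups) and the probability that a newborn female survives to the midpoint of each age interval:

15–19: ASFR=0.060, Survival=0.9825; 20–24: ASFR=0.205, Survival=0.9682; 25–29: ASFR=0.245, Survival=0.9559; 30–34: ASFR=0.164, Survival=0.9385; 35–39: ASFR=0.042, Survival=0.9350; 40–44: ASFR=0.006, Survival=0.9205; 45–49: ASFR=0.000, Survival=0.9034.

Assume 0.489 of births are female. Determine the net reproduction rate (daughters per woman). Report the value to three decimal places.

1.688

Proportion female at birth = 0.489.
Weighting each age-specific rate by interval width and survival:
  15–19: 5 × 0.060 × 0.9825 = 0.29475
  20–24: 5 × 0.205 × 0.9682 = 0.99241
  25–29: 5 × 0.245 × 0.9559 = 1.17098
  30–34: 5 × 0.164 × 0.9385 = 0.76957
  35–39: 5 × 0.042 × 0.9350 = 0.19635
  40–44: 5 × 0.006 × 0.9205 = 0.02762
  45–49: 5 × 0.000 × 0.9034 = 0.00000
Sum = 3.45168
NRR = 0.489 × 3.45168 = 1.68787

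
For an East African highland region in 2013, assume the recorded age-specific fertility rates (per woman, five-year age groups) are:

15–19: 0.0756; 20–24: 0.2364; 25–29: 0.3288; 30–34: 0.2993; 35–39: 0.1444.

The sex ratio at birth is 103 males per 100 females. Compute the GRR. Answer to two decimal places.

Proportion female at birth = 100 / (100 + 103) = 0.49261.
Sum of ASFRs = 0.0756 + 0.2364 + 0.3288 + 0.2993 + 0.1444 = 1.0845
TFR = 5 × 1.0845 = 5.4225
GRR = 0.49261 × 5.4225 = 2.67118

2.67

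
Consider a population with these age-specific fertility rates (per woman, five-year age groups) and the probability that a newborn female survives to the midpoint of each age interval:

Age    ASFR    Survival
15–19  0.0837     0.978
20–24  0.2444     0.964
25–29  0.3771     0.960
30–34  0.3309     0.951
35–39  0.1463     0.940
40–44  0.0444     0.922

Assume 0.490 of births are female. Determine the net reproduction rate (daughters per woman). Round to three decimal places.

2.873

Proportion female at birth = 0.490.
Survival-weighted fertility by age (5·fₓ·Sₓ):
  15–19: 5 × 0.0837 × 0.978 = 0.40929
  20–24: 5 × 0.2444 × 0.964 = 1.17801
  25–29: 5 × 0.3771 × 0.960 = 1.81008
  30–34: 5 × 0.3309 × 0.951 = 1.57343
  35–39: 5 × 0.1463 × 0.940 = 0.68761
  40–44: 5 × 0.0444 × 0.922 = 0.20468
Sum = 5.86310
NRR = 0.490 × 5.86310 = 2.87292
NRR > 1, so each generation more than replaces itself.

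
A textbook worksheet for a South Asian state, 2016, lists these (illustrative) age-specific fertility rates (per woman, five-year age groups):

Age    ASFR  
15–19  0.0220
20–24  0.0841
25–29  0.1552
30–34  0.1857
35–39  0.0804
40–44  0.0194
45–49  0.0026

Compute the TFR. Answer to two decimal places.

2.75

Sum of ASFRs = 0.0220 + 0.0841 + 0.1552 + 0.1857 + 0.0804 + 0.0194 + 0.0026 = 0.5494
TFR = 5 × 0.5494 = 2.747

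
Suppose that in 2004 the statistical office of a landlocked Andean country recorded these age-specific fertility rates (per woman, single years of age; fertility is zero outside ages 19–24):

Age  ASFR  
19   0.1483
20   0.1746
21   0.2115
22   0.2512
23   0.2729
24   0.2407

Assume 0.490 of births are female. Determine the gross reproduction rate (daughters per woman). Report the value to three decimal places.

0.637

Proportion female at birth = 0.490.
Sum of ASFRs = 0.1483 + 0.1746 + 0.2115 + 0.2512 + 0.2729 + 0.2407 = 1.2992
TFR = 1.2992
GRR = 0.490 × 1.2992 = 0.63661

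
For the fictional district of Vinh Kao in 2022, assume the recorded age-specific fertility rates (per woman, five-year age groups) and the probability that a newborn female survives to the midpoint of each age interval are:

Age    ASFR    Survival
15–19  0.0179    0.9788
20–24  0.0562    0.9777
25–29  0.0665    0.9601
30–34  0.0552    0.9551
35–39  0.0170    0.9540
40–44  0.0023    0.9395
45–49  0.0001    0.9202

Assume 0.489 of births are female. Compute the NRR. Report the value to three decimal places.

0.507

Proportion female at birth = 0.489.
Survival-weighted fertility by age (5·fₓ·Sₓ):
  15–19: 5 × 0.0179 × 0.9788 = 0.08760
  20–24: 5 × 0.0562 × 0.9777 = 0.27473
  25–29: 5 × 0.0665 × 0.9601 = 0.31923
  30–34: 5 × 0.0552 × 0.9551 = 0.26361
  35–39: 5 × 0.0170 × 0.9540 = 0.08109
  40–44: 5 × 0.0023 × 0.9395 = 0.01080
  45–49: 5 × 0.0001 × 0.9202 = 0.00046
Sum = 1.03752
NRR = 0.489 × 1.03752 = 0.50735
With NRR below 1 the population is below replacement fertility.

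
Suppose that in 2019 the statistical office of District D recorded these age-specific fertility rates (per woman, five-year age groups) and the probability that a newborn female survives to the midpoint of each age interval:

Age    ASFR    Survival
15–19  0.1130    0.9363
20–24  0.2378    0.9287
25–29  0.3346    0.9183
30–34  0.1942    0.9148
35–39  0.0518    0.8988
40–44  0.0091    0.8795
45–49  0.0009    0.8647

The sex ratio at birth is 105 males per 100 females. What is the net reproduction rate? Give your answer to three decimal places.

2.114

Proportion female at birth = 100 / (100 + 105) = 0.48780.
Per-age-group product (5 × ASFR × survival probability):
  15–19: 5 × 0.1130 × 0.9363 = 0.52901
  20–24: 5 × 0.2378 × 0.9287 = 1.10422
  25–29: 5 × 0.3346 × 0.9183 = 1.53632
  30–34: 5 × 0.1942 × 0.9148 = 0.88827
  35–39: 5 × 0.0518 × 0.8988 = 0.23279
  40–44: 5 × 0.0091 × 0.8795 = 0.04002
  45–49: 5 × 0.0009 × 0.8647 = 0.00389
Sum = 4.33452
NRR = 0.48780 × 4.33452 = 2.11438
With NRR above 1 the population is above replacement fertility.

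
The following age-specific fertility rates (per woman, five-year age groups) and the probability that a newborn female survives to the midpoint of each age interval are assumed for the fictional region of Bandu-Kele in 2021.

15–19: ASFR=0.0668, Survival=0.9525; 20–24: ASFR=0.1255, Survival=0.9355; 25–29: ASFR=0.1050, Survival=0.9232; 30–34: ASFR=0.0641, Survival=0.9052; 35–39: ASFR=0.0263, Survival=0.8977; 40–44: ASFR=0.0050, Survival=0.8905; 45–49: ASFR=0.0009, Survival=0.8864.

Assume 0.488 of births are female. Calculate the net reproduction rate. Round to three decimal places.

Proportion female at birth = 0.488.
Per-age-group product (5 × ASFR × survival probability):
  15–19: 5 × 0.0668 × 0.9525 = 0.31814
  20–24: 5 × 0.1255 × 0.9355 = 0.58703
  25–29: 5 × 0.1050 × 0.9232 = 0.48468
  30–34: 5 × 0.0641 × 0.9052 = 0.29012
  35–39: 5 × 0.0263 × 0.8977 = 0.11805
  40–44: 5 × 0.0050 × 0.8905 = 0.02226
  45–49: 5 × 0.0009 × 0.8864 = 0.00399
Sum = 1.82427
NRR = 0.488 × 1.82427 = 0.89024
With NRR below 1 the population is below replacement fertility.

0.890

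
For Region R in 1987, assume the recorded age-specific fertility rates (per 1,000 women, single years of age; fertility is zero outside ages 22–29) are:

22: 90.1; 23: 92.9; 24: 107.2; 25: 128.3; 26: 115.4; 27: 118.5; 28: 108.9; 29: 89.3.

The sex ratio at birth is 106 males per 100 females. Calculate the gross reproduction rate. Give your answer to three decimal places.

Proportion female at birth = 100 / (100 + 106) = 0.48544.
Sum of ASFRs = 90.1 + 92.9 + 107.2 + 128.3 + 115.4 + 118.5 + 108.9 + 89.3 = 850.6
TFR = 850.6 / 1000 = 0.8506
GRR = 0.48544 × 0.8506 = 0.41292

0.413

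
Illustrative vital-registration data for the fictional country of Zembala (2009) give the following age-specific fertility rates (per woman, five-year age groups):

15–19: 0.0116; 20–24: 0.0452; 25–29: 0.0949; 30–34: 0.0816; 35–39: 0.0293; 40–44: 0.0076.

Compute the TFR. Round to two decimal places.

1.35

Sum of ASFRs = 0.0116 + 0.0452 + 0.0949 + 0.0816 + 0.0293 + 0.0076 = 0.2702
TFR = 5 × 0.2702 = 1.351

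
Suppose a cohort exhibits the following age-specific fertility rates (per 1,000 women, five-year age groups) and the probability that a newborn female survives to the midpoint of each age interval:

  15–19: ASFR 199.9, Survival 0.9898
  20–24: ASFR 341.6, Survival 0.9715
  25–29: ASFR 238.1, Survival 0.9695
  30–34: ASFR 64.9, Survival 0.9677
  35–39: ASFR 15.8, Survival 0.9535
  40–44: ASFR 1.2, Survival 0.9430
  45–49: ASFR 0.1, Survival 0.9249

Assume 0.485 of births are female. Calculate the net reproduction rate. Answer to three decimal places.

2.036

Proportion female at birth = 0.485.
Per-age-group product (5 × ASFR × survival probability):
  15–19: 5 × 199.9/1000 × 0.9898 = 0.98931
  20–24: 5 × 341.6/1000 × 0.9715 = 1.65932
  25–29: 5 × 238.1/1000 × 0.9695 = 1.15419
  30–34: 5 × 64.9/1000 × 0.9677 = 0.31402
  35–39: 5 × 15.8/1000 × 0.9535 = 0.07533
  40–44: 5 × 1.2/1000 × 0.9430 = 0.00566
  45–49: 5 × 0.1/1000 × 0.9249 = 0.00046
Sum = 4.19829
NRR = 0.485 × 4.19829 = 2.03617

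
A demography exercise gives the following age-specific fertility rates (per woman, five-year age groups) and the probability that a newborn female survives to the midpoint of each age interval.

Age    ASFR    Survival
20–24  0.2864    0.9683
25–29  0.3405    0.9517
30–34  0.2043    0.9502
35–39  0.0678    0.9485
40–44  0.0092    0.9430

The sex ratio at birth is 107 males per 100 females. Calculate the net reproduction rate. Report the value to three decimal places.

Proportion female at birth = 100 / (100 + 107) = 0.48309.
Weighting each age-specific rate by interval width and survival:
  20–24: 5 × 0.2864 × 0.9683 = 1.38661
  25–29: 5 × 0.3405 × 0.9517 = 1.62027
  30–34: 5 × 0.2043 × 0.9502 = 0.97063
  35–39: 5 × 0.0678 × 0.9485 = 0.32154
  40–44: 5 × 0.0092 × 0.9430 = 0.04338
Sum = 4.34243
NRR = 0.48309 × 4.34243 = 2.09778

2.098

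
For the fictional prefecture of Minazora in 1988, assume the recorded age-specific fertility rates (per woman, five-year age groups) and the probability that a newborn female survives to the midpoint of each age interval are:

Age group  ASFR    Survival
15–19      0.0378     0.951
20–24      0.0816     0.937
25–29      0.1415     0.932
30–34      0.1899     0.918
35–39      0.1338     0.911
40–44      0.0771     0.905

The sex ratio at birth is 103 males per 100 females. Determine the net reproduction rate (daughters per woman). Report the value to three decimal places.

Proportion female at birth = 100 / (100 + 103) = 0.49261.
Survival-weighted fertility by age (5·fₓ·Sₓ):
  15–19: 5 × 0.0378 × 0.951 = 0.17974
  20–24: 5 × 0.0816 × 0.937 = 0.38230
  25–29: 5 × 0.1415 × 0.932 = 0.65939
  30–34: 5 × 0.1899 × 0.918 = 0.87164
  35–39: 5 × 0.1338 × 0.911 = 0.60946
  40–44: 5 × 0.0771 × 0.905 = 0.34888
Sum = 3.05141
NRR = 0.49261 × 3.05141 = 1.50316
An NRR exceeding 1 indicates intrinsic growth under these rates.

1.503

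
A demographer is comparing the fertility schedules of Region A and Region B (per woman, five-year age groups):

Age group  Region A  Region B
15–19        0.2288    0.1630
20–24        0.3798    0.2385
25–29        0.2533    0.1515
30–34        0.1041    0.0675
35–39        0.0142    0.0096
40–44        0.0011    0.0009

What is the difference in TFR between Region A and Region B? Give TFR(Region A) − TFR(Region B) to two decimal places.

Region A:
  Sum of ASFRs = 0.2288 + 0.3798 + 0.2533 + 0.1041 + 0.0142 + 0.0011 = 0.9813
  TFR = 5 × 0.9813 = 4.9065
Region B:
  Sum of ASFRs = 0.1630 + 0.2385 + 0.1515 + 0.0675 + 0.0096 + 0.0009 = 0.6310
  TFR = 5 × 0.6310 = 3.155
Difference = 4.9065 − 3.155 = 1.7515

1.75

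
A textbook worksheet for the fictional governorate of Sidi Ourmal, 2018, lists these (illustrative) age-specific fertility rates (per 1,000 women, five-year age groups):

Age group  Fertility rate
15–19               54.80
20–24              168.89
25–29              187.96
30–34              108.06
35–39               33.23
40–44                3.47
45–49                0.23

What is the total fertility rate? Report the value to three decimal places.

Sum of ASFRs = 54.80 + 168.89 + 187.96 + 108.06 + 33.23 + 3.47 + 0.23 = 556.64
TFR = 5 × 556.64 / 1000 = 2.7832

2.783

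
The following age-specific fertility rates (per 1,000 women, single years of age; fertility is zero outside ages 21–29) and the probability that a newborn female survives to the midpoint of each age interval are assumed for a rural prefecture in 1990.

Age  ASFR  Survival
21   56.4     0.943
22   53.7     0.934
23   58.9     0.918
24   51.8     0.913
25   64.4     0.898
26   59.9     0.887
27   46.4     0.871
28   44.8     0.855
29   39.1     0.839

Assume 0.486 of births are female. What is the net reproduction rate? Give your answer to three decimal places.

Proportion female at birth = 0.486.
Per-age-group product (1 × ASFR × survival probability):
  21: 1 × 56.4/1000 × 0.943 = 0.05319
  22: 1 × 53.7/1000 × 0.934 = 0.05016
  23: 1 × 58.9/1000 × 0.918 = 0.05407
  24: 1 × 51.8/1000 × 0.913 = 0.04729
  25: 1 × 64.4/1000 × 0.898 = 0.05783
  26: 1 × 59.9/1000 × 0.887 = 0.05313
  27: 1 × 46.4/1000 × 0.871 = 0.04041
  28: 1 × 44.8/1000 × 0.855 = 0.03830
  29: 1 × 39.1/1000 × 0.839 = 0.03280
Sum = 0.42718
NRR = 0.486 × 0.42718 = 0.20761

0.208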